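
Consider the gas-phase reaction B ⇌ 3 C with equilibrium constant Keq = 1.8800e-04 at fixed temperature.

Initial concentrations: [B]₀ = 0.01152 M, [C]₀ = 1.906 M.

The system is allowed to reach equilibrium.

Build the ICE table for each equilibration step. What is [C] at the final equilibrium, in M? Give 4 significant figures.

[C]_eq = 0.04912 M

Q₀ = 601.1 vs Keq = 1.8800e-04 ⇒ Q>K, reverse
Step 1:
                  B         C
  Initial   0.01152     1.906
  Change      0.619    -1.857
  Equil      0.6305   0.04912
  solve Keq expr → x = -0.619; check Q = 1.8800e-04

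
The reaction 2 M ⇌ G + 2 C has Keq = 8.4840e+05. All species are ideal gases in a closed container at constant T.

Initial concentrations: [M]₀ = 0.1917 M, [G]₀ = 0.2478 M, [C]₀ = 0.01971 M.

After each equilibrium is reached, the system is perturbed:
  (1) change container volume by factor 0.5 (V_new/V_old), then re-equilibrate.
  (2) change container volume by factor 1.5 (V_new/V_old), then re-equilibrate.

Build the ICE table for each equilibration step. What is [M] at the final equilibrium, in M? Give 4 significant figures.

[M]_eq = 2.0698e-04 M

Q₀ = 0.00262 vs Keq = 8.4840e+05 ⇒ Q<K, forward
Step 1:
                    M           G           C
  I            0.1917      0.2478     0.01971
  C           -0.1916     0.09578      0.1916
  E        1.3445e-04      0.3436      0.2113
  solve Keq expr → x = 0.09578; check Q = 8.4840e+05
Then change container volume by factor 0.5 (V_new/V_old).
Step 2:
                    M           G           C
  I        2.6890e-04      0.6872      0.4226
  C        1.1127e-04 -5.5634e-05 -1.1127e-04
  E        3.8017e-04      0.6871      0.4224
  solve Keq expr → x = -5.5634e-05; check Q = 8.4840e+05
Then change container volume by factor 1.5 (V_new/V_old).
Step 3:
                    M           G           C
  I        2.5345e-04      0.4581      0.2816
  C       -4.6469e-05  2.3234e-05  4.6469e-05
  E        2.0698e-04      0.4581      0.2817
  solve Keq expr → x = 2.3234e-05; check Q = 8.4840e+05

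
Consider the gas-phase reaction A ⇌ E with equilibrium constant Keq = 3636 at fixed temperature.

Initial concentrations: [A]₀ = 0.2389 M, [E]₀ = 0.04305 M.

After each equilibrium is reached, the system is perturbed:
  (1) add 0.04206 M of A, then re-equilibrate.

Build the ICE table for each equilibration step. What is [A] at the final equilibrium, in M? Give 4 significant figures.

[A]_eq = 8.9087e-05 M

Q₀ = 0.1802 vs Keq = 3636 ⇒ Q<K, forward
Step 1:
                   A          E
  I           0.2389    0.04305
  C          -0.2388     0.2388
  E       7.7523e-05     0.2819
  solve Keq expr → x = 0.2388; check Q = 3636
Then add 0.04206 M of A.
Step 2:
                   A          E
  I          0.04214     0.2819
  C         -0.04205    0.04205
  E       8.9087e-05     0.3239
  solve Keq expr → x = 0.04205; check Q = 3636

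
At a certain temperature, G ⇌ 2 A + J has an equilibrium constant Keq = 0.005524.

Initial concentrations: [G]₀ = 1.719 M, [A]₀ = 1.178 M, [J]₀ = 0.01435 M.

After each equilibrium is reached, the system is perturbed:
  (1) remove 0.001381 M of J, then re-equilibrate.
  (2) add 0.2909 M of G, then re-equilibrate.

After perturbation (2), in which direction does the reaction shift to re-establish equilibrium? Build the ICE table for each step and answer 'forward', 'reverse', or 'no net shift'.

Direction: forward

Q₀ = 0.01158 vs Keq = 0.005524 ⇒ Q>K, reverse
Step 1:
                   G          A          J
  I            1.719      1.178    0.01435
  C         0.007304   -0.01461  -0.007304
  E            1.726      1.163   0.007046
  solve Keq expr → x = -0.007304; check Q = 0.005524
Then remove 0.001381 M of J.
Step 2:
                   G          A          J
  I            1.726      1.163   0.005665
  C        -0.001343   0.002686   0.001343
  E            1.725      1.166   0.007008
  solve Keq expr → x = 0.001343; check Q = 0.005524
Then add 0.2909 M of G.
Step 3:
                   G          A          J
  I            2.016      1.166   0.007008
  C        -0.001145    0.00229   0.001145
  E            2.015      1.168   0.008153
  solve Keq expr → x = 0.001145; check Q = 0.005524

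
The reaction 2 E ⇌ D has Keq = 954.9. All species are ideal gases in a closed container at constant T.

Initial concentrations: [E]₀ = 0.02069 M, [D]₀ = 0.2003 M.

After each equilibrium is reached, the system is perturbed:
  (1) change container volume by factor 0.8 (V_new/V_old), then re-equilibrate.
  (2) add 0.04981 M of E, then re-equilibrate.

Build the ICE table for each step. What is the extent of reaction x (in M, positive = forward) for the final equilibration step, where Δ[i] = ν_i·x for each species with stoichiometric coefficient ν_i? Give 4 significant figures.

Q₀ = 467.9 vs Keq = 954.9 ⇒ Q<K, forward
Step 1:
                    E           D
  Initial     0.02069      0.2003
  Change    -0.006097    0.003049
  Equil       0.01459      0.2033
  solve Keq expr → x = 0.003049; check Q = 954.9
Then change container volume by factor 0.8 (V_new/V_old).
Step 2:
                    E           D
  Initial     0.01824      0.2542
  Change    -0.001895  9.4769e-04
  Equil       0.01635      0.2551
  solve Keq expr → x = 9.4769e-04; check Q = 954.9
Then add 0.04981 M of E.
Step 3:
                    E           D
  Initial     0.06616      0.2551
  Change     -0.04904     0.02452
  Equil       0.01711      0.2797
  solve Keq expr → x = 0.02452; check Q = 954.9

x = 0.02452 M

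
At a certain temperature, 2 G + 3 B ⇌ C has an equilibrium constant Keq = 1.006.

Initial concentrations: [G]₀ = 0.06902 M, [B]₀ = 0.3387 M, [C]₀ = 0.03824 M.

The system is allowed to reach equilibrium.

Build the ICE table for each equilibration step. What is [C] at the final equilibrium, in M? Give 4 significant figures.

Q₀ = 206.6 vs Keq = 1.006 ⇒ Q>K, reverse
Step 1:
                   G          B          C
  Initial    0.06902     0.3387    0.03824
  Change     0.07284     0.1093   -0.03642
  Equil       0.1419      0.448    0.00182
  solve Keq expr → x = -0.03642; check Q = 1.006

[C]_eq = 0.00182 M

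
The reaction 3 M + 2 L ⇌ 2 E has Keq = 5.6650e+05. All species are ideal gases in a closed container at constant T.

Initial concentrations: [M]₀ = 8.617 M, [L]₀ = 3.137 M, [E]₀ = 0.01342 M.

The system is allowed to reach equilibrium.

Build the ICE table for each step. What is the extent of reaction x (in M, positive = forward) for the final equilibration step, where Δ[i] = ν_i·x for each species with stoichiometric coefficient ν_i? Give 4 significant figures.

Q₀ = 2.8603e-08 vs Keq = 5.6650e+05 ⇒ Q<K, forward
Step 1:
                  M         L         E
  Initial     8.617     3.137   0.01342
  Change     -4.705    -3.136     3.136
  Equil       3.912 5.4081e-04      3.15
  solve Keq expr → x = 1.568; check Q = 5.6650e+05

x = 1.568 M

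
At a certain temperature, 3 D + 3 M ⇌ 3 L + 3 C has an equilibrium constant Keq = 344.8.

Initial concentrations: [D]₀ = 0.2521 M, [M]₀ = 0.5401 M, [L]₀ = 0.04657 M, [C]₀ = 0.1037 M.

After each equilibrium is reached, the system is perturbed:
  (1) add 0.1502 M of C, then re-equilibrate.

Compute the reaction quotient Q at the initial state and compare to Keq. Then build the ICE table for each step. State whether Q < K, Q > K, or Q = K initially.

Q₀ = 4.4618e-05 vs Keq = 344.8 ⇒ Q<K, forward
Step 1:
                   D          M          L          C
  I           0.2521     0.5401    0.04657     0.1037
  C          -0.2154    -0.2154     0.2154     0.2154
  E          0.03671     0.3247      0.262     0.3191
  solve Keq expr → x = 0.0718; check Q = 344.8
Then add 0.1502 M of C.
Step 2:
                   D          M          L          C
  I          0.03671     0.3247      0.262     0.4693
  C          0.01179    0.01179   -0.01179   -0.01179
  E           0.0485     0.3365     0.2502     0.4575
  solve Keq expr → x = -0.003931; check Q = 344.8

Q₀ = 4.4618e-05; Q < K (proceeds forward)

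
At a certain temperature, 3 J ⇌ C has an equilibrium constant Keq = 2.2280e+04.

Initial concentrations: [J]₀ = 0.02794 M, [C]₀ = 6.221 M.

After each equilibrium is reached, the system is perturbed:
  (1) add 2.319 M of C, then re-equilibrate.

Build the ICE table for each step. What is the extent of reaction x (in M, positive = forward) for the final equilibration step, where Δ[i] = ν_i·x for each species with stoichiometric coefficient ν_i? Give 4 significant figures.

x = -0.002427 M

Q₀ = 2.8522e+05 vs Keq = 2.2280e+04 ⇒ Q>K, reverse
Step 1:
                  J         C
  init      0.02794     6.221
  Δ         0.03738  -0.01246
  eq        0.06532     6.209
  solve Keq expr → x = -0.01246; check Q = 2.2280e+04
Then add 2.319 M of C.
Step 2:
                  J         C
  init      0.06532     8.528
  Δ        0.007282 -0.002427
  eq         0.0726     8.525
  solve Keq expr → x = -0.002427; check Q = 2.2280e+04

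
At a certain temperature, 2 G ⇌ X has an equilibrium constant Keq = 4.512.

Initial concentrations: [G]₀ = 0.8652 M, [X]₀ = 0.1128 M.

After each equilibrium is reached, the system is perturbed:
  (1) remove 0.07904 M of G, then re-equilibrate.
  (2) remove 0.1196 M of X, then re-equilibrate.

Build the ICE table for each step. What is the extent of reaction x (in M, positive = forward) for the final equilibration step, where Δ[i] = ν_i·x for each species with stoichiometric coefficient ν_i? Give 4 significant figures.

Q₀ = 0.1507 vs Keq = 4.512 ⇒ Q<K, forward
Step 1:
                  G         X
  Initial    0.8652    0.1128
  Change    -0.5685    0.2843
  Equil      0.2967    0.3971
  solve Keq expr → x = 0.2843; check Q = 4.512
Then remove 0.07904 M of G.
Step 2:
                  G         X
  Initial    0.2176    0.3971
  Change    0.06637  -0.03319
  Equil       0.284    0.3639
  solve Keq expr → x = -0.03319; check Q = 4.512
Then remove 0.1196 M of X.
Step 3:
                  G         X
  Initial     0.284    0.2443
  Change    -0.0416    0.0208
  Equil      0.2424    0.2651
  solve Keq expr → x = 0.0208; check Q = 4.512

x = 0.0208 M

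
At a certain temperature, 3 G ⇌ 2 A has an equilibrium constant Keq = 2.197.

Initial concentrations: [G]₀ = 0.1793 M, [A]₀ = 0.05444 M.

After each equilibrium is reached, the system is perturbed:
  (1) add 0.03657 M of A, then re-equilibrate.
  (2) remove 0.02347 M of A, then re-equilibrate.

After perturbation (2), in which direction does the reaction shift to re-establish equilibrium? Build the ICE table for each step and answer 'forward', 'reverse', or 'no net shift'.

Direction: forward

Q₀ = 0.5142 vs Keq = 2.197 ⇒ Q<K, forward
Step 1:
                    G           A
  Initial      0.1793     0.05444
  Change      -0.0373     0.02487
  Equil         0.142     0.07931
  solve Keq expr → x = 0.01243; check Q = 2.197
Then add 0.03657 M of A.
Step 2:
                    G           A
  Initial       0.142      0.1159
  Change      0.02377    -0.01585
  Equil        0.1658         0.1
  solve Keq expr → x = -0.007923; check Q = 2.197
Then remove 0.02347 M of A.
Step 3:
                    G           A
  Initial      0.1658     0.07656
  Change     -0.01513     0.01009
  Equil        0.1506     0.08665
  solve Keq expr → x = 0.005044; check Q = 2.197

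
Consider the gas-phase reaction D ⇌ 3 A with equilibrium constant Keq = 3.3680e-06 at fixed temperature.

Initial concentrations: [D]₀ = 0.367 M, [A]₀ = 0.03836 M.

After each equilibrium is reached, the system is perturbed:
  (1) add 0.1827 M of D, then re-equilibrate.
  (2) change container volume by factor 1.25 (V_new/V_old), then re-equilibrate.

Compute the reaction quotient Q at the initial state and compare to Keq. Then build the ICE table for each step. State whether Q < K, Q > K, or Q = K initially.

Q₀ = 1.5380e-04; Q > K (proceeds reverse)

Q₀ = 1.5380e-04 vs Keq = 3.3680e-06 ⇒ Q>K, reverse
Step 1:
                   D          A
  I            0.367    0.03836
  C          0.00918   -0.02754
  E           0.3762    0.01082
  solve Keq expr → x = -0.00918; check Q = 3.3680e-06
Then add 0.1827 M of D.
Step 2:
                   D          A
  I           0.5589    0.01082
  C       -5.0754e-04   0.001523
  E           0.5584    0.01234
  solve Keq expr → x = 5.0754e-04; check Q = 3.3680e-06
Then change container volume by factor 1.25 (V_new/V_old).
Step 3:
                   D          A
  I           0.4467   0.009875
  C       -5.2645e-04   0.001579
  E           0.4462    0.01145
  solve Keq expr → x = 5.2645e-04; check Q = 3.3680e-06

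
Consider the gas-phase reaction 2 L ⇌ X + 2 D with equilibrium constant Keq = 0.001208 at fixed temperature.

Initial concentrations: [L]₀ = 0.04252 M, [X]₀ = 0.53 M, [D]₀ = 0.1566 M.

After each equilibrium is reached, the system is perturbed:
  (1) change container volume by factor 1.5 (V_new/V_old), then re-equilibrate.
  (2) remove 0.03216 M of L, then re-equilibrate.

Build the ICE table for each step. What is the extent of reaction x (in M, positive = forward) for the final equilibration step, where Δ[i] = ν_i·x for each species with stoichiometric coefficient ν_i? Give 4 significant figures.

x = -9.4761e-04 M

Q₀ = 7.189 vs Keq = 0.001208 ⇒ Q>K, reverse
Step 1:
                   L          X          D
  Initial    0.04252       0.53     0.1566
  Change      0.1469   -0.07343    -0.1469
  Equil       0.1894     0.4566   0.009741
  solve Keq expr → x = -0.07343; check Q = 0.001208
Then change container volume by factor 1.5 (V_new/V_old).
Step 2:
                   L          X          D
  Initial     0.1263     0.3044   0.006494
  Change   -0.001365 6.8237e-04   0.001365
  Equil       0.1249     0.3051   0.007859
  solve Keq expr → x = 6.8237e-04; check Q = 0.001208
Then remove 0.03216 M of L.
Step 3:
                   L          X          D
  Initial    0.09273     0.3051   0.007859
  Change    0.001895 -9.4761e-04  -0.001895
  Equil      0.09462     0.3041   0.005964
  solve Keq expr → x = -9.4761e-04; check Q = 0.001208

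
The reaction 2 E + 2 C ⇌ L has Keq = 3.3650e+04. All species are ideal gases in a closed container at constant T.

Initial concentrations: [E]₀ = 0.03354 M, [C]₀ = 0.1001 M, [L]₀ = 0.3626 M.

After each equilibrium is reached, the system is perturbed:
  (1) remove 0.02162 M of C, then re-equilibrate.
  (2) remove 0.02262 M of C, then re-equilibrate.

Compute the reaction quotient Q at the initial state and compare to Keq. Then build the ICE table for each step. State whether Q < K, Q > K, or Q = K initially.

Q₀ = 3.2169e+04; Q < K (proceeds forward)

Q₀ = 3.2169e+04 vs Keq = 3.3650e+04 ⇒ Q<K, forward
Step 1:
                  E         C         L
  Initial   0.03354    0.1001    0.3626
  Change  -5.5211e-04 -5.5211e-04 2.7605e-04
  Equil     0.03299   0.09955    0.3629
  solve Keq expr → x = 2.7605e-04; check Q = 3.3650e+04
Then remove 0.02162 M of C.
Step 2:
                  E         C         L
  Initial   0.03299   0.07793    0.3629
  Change   0.005985  0.005985 -0.002992
  Equil     0.03897   0.08391    0.3599
  solve Keq expr → x = -0.002992; check Q = 3.3650e+04
Then remove 0.02262 M of C.
Step 3:
                  E         C         L
  Initial   0.03897   0.06129    0.3599
  Change   0.007976  0.007976 -0.003988
  Equil     0.04695   0.06927    0.3559
  solve Keq expr → x = -0.003988; check Q = 3.3650e+04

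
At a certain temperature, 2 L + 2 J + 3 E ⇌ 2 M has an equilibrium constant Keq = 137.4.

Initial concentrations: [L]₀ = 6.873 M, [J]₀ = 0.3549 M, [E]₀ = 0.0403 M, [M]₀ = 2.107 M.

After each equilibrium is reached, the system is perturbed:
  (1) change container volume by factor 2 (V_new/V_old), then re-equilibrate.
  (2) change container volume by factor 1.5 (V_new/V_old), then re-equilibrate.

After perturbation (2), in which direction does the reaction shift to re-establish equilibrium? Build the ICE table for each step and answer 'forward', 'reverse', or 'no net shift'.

Q₀ = 1.1400e+04 vs Keq = 137.4 ⇒ Q>K, reverse
Step 1:
                    L           J           E           M
  Initial       6.873      0.3549      0.0403       2.107
  Change      0.07339     0.07339      0.1101    -0.07339
  Equil         6.946      0.4283      0.1504       2.034
  solve Keq expr → x = -0.03669; check Q = 137.4
Then change container volume by factor 2 (V_new/V_old).
Step 2:
                    L           J           E           M
  Initial       3.473      0.2141     0.07519       1.017
  Change      0.07278     0.07278      0.1092    -0.07278
  Equil         3.546      0.2869      0.1844       0.944
  solve Keq expr → x = -0.03639; check Q = 137.4
Then change container volume by factor 1.5 (V_new/V_old).
Step 3:
                    L           J           E           M
  Initial       2.364      0.1913      0.1229      0.6294
  Change      0.04793     0.04793     0.07189    -0.04793
  Equil         2.412      0.2392      0.1948      0.5814
  solve Keq expr → x = -0.02396; check Q = 137.4

Direction: reverse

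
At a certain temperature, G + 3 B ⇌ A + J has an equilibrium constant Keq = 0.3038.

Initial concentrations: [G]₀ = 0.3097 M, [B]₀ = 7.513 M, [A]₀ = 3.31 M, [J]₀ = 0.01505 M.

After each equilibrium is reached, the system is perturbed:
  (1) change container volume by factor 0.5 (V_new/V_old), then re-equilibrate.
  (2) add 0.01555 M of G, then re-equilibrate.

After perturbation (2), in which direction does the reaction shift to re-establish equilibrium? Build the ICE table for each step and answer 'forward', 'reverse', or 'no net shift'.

Q₀ = 3.7930e-04 vs Keq = 0.3038 ⇒ Q<K, forward
Step 1:
                    G           B           A           J
  init         0.3097       7.513        3.31     0.01505
  Δ           -0.2969     -0.8908      0.2969      0.2969
  eq          0.01276       6.622       3.607       0.312
  solve Keq expr → x = 0.2969; check Q = 0.3038
Then change container volume by factor 0.5 (V_new/V_old).
Step 2:
                    G           B           A           J
  init        0.02551       13.24       7.214       0.624
  Δ          -0.01884    -0.05652     0.01884     0.01884
  eq         0.006673       13.19       7.233      0.6428
  solve Keq expr → x = 0.01884; check Q = 0.3038
Then add 0.01555 M of G.
Step 3:
                    G           B           A           J
  init        0.02222       13.19       7.233      0.6428
  Δ           -0.0153    -0.04591      0.0153      0.0153
  eq         0.006918       13.14       7.248      0.6581
  solve Keq expr → x = 0.0153; check Q = 0.3038

Direction: forward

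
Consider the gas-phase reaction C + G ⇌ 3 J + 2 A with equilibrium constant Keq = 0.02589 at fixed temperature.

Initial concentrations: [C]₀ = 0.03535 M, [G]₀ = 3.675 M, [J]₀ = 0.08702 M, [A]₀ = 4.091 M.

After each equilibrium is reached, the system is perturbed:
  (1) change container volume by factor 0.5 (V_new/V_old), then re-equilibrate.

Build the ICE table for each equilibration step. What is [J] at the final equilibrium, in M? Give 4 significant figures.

Q₀ = 0.08489 vs Keq = 0.02589 ⇒ Q>K, reverse
Step 1:
                   C          G          J          A
  I          0.03535      3.675    0.08702      4.091
  C         0.008033   0.008033    -0.0241   -0.01607
  E          0.04338      3.683    0.06292      4.075
  solve Keq expr → x = -0.008033; check Q = 0.02589
Then change container volume by factor 0.5 (V_new/V_old).
Step 2:
                   C          G          J          A
  I          0.08677      7.366     0.1258       8.15
  C          0.01942    0.01942   -0.05827   -0.03884
  E           0.1062      7.385    0.06758      8.111
  solve Keq expr → x = -0.01942; check Q = 0.02589

[J]_eq = 0.06758 M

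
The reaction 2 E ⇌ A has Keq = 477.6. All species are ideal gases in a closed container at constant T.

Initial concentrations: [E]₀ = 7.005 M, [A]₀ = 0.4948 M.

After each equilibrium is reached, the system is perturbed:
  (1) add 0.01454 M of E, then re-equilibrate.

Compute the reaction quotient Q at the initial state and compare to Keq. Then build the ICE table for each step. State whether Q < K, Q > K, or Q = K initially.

Q₀ = 0.01008 vs Keq = 477.6 ⇒ Q<K, forward
Step 1:
                    E           A
  Initial       7.005      0.4948
  Change       -6.914       3.457
  Equil       0.09096       3.952
  solve Keq expr → x = 3.457; check Q = 477.6
Then add 0.01454 M of E.
Step 2:
                    E           A
  Initial      0.1055       3.952
  Change     -0.01446    0.007228
  Equil       0.09105       3.959
  solve Keq expr → x = 0.007228; check Q = 477.6

Q₀ = 0.01008; Q < K (proceeds forward)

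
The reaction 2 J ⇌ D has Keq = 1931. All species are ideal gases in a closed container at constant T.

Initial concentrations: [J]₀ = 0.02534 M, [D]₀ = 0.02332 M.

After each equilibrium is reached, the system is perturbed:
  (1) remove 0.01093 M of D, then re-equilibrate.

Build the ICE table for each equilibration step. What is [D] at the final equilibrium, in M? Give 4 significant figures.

Q₀ = 36.32 vs Keq = 1931 ⇒ Q<K, forward
Step 1:
                  J         D
  Initial   0.02534   0.02332
  Change   -0.02115   0.01058
  Equil     0.00419    0.0339
  solve Keq expr → x = 0.01058; check Q = 1931
Then remove 0.01093 M of D.
Step 2:
                  J         D
  Initial   0.00419   0.02297
  Change  -7.1433e-04 3.5716e-04
  Equil    0.003475   0.02332
  solve Keq expr → x = 3.5716e-04; check Q = 1931

[D]_eq = 0.02332 M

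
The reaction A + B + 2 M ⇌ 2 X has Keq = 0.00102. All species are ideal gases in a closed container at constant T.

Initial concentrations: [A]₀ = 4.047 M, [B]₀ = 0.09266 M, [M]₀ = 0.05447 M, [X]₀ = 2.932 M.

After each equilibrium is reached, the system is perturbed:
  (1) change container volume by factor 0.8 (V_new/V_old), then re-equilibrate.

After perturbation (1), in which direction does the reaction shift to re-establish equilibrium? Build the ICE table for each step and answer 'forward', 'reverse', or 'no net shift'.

Direction: forward

Q₀ = 7727 vs Keq = 0.00102 ⇒ Q>K, reverse
Step 1:
                   A          B          M          X
  I            4.047    0.09266    0.05447      2.932
  C            1.344      1.344      2.688     -2.688
  E            5.391      1.437      2.743     0.2438
  solve Keq expr → x = -1.344; check Q = 0.00102
Then change container volume by factor 0.8 (V_new/V_old).
Step 2:
                   A          B          M          X
  I            6.739      1.796      3.428     0.3047
  C         -0.03236   -0.03236   -0.06472    0.06472
  E            6.707      1.764      3.364     0.3695
  solve Keq expr → x = 0.03236; check Q = 0.00102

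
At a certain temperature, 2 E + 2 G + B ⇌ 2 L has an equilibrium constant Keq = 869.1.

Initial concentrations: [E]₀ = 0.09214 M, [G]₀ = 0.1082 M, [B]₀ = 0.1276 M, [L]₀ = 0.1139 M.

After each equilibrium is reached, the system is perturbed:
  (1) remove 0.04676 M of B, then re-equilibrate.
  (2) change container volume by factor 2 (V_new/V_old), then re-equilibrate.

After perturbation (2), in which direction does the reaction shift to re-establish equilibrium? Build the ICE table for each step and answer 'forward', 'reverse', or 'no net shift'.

Direction: reverse

Q₀ = 1023 vs Keq = 869.1 ⇒ Q>K, reverse
Step 1:
                   E          G          B          L
  init       0.09214     0.1082     0.1276     0.1139
  Δ         0.002657   0.002657   0.001329  -0.002657
  eq          0.0948     0.1109     0.1289     0.1112
  solve Keq expr → x = -0.001329; check Q = 869.1
Then remove 0.04676 M of B.
Step 2:
                   E          G          B          L
  init        0.0948     0.1109    0.08217     0.1112
  Δ         0.007225   0.007225   0.003612  -0.007225
  eq           0.102     0.1181    0.08578      0.104
  solve Keq expr → x = -0.003612; check Q = 869.1
Then change container volume by factor 2 (V_new/V_old).
Step 3:
                   E          G          B          L
  init       0.05101    0.05904    0.04289    0.05201
  Δ          0.01721    0.01721   0.008605   -0.01721
  eq         0.06822    0.07625     0.0515     0.0348
  solve Keq expr → x = -0.008605; check Q = 869.1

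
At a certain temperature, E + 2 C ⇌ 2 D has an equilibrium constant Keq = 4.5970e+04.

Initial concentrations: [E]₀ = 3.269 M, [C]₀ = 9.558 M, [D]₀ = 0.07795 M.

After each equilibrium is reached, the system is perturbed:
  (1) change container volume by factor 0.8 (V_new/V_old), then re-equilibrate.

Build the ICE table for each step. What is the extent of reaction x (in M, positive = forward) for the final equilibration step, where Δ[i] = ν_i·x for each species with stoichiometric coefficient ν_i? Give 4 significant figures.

x = 2.6090e-05 M

Q₀ = 2.0346e-05 vs Keq = 4.5970e+04 ⇒ Q<K, forward
Step 1:
                   E          C          D
  I            3.269      9.558    0.07795
  C           -3.269     -6.538      6.538
  E       1.0438e-04       3.02      6.616
  solve Keq expr → x = 3.269; check Q = 4.5970e+04
Then change container volume by factor 0.8 (V_new/V_old).
Step 2:
                   E          C          D
  I       1.3047e-04      3.775       8.27
  C       -2.6090e-05 -5.2181e-05 5.2181e-05
  E       1.0438e-04      3.775       8.27
  solve Keq expr → x = 2.6090e-05; check Q = 4.5970e+04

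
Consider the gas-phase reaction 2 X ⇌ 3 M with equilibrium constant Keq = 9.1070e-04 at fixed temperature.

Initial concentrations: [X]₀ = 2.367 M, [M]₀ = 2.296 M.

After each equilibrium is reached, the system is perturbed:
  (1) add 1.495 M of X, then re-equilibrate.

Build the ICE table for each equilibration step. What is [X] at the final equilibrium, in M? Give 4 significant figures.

Q₀ = 2.16 vs Keq = 9.1070e-04 ⇒ Q>K, reverse
Step 1:
                   X          M
  init         2.367      2.296
  Δ            1.375     -2.062
  eq           3.742     0.2336
  solve Keq expr → x = -0.6875; check Q = 9.1070e-04
Then add 1.495 M of X.
Step 2:
                   X          M
  init         5.237     0.2336
  Δ         -0.03817    0.05726
  eq           5.199     0.2909
  solve Keq expr → x = 0.01909; check Q = 9.1070e-04

[X]_eq = 5.199 M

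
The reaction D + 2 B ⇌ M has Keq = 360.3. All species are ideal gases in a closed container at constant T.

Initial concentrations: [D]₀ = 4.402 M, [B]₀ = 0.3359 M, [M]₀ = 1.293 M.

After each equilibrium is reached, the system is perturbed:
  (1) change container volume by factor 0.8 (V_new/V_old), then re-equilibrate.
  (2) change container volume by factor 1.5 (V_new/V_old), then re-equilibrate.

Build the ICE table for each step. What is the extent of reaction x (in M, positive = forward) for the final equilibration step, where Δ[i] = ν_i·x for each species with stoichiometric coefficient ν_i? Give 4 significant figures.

x = -0.005085 M

Q₀ = 2.603 vs Keq = 360.3 ⇒ Q<K, forward
Step 1:
                    D           B           M
  init          4.402      0.3359       1.293
  Δ           -0.1526     -0.3052      0.1526
  eq            4.249     0.03073       1.446
  solve Keq expr → x = 0.1526; check Q = 360.3
Then change container volume by factor 0.8 (V_new/V_old).
Step 2:
                    D           B           M
  init          5.312     0.03841       1.807
  Δ         -0.003819   -0.007638    0.003819
  eq            5.308     0.03077       1.811
  solve Keq expr → x = 0.003819; check Q = 360.3
Then change container volume by factor 1.5 (V_new/V_old).
Step 3:
                    D           B           M
  init          3.539     0.02051       1.207
  Δ          0.005085     0.01017   -0.005085
  eq            3.544     0.03068       1.202
  solve Keq expr → x = -0.005085; check Q = 360.3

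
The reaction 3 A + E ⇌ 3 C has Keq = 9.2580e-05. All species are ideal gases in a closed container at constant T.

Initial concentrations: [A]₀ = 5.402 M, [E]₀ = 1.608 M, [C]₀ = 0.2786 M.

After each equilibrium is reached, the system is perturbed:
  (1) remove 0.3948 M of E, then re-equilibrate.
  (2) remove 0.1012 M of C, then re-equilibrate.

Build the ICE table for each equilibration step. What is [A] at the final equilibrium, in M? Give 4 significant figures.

Q₀ = 8.5309e-05 vs Keq = 9.2580e-05 ⇒ Q<K, forward
Step 1:
                  A         E         C
  Initial     5.402     1.608    0.2786
  Change  -0.007178 -0.002393  0.007178
  Equil       5.395     1.606    0.2858
  solve Keq expr → x = 0.002393; check Q = 9.2580e-05
Then remove 0.3948 M of E.
Step 2:
                  A         E         C
  Initial     5.395     1.211    0.2858
  Change    0.02393  0.007977  -0.02393
  Equil       5.419     1.219    0.2618
  solve Keq expr → x = -0.007977; check Q = 9.2580e-05
Then remove 0.1012 M of C.
Step 3:
                  A         E         C
  Initial     5.419     1.219    0.1606
  Change    -0.0944  -0.03147    0.0944
  Equil       5.324     1.187    0.2551
  solve Keq expr → x = 0.03147; check Q = 9.2580e-05

[A]_eq = 5.324 M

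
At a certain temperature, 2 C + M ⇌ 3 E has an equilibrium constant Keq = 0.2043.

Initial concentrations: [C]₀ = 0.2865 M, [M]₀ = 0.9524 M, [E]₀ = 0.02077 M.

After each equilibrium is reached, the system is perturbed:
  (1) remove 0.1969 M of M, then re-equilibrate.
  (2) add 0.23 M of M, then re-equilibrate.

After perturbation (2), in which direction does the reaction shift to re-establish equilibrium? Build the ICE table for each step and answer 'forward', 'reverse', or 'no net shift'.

Direction: forward

Q₀ = 1.1461e-04 vs Keq = 0.2043 ⇒ Q<K, forward
Step 1:
                    C           M           E
  I            0.2865      0.9524     0.02077
  C           -0.1068    -0.05341      0.1602
  E            0.1797       0.899       0.181
  solve Keq expr → x = 0.05341; check Q = 0.2043
Then remove 0.1969 M of M.
Step 2:
                    C           M           E
  I            0.1797      0.7021       0.181
  C          0.006643    0.003322   -0.009965
  E            0.1863      0.7054       0.171
  solve Keq expr → x = -0.003322; check Q = 0.2043
Then add 0.23 M of M.
Step 3:
                    C           M           E
  I            0.1863      0.9354       0.171
  C         -0.007635   -0.003817     0.01145
  E            0.1787      0.9316      0.1825
  solve Keq expr → x = 0.003817; check Q = 0.2043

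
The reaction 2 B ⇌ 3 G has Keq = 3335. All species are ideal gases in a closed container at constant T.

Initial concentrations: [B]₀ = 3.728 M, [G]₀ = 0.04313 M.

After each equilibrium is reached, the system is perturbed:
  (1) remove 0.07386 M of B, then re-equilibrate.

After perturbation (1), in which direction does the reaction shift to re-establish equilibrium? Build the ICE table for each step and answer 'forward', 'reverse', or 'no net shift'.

Q₀ = 5.7728e-06 vs Keq = 3335 ⇒ Q<K, forward
Step 1:
                    B           G
  I             3.728     0.04313
  C            -3.516       5.274
  E            0.2123       5.317
  solve Keq expr → x = 1.758; check Q = 3335
Then remove 0.07386 M of B.
Step 2:
                    B           G
  I            0.1384       5.317
  C            0.0678     -0.1017
  E            0.2062       5.215
  solve Keq expr → x = -0.0339; check Q = 3335

Direction: reverse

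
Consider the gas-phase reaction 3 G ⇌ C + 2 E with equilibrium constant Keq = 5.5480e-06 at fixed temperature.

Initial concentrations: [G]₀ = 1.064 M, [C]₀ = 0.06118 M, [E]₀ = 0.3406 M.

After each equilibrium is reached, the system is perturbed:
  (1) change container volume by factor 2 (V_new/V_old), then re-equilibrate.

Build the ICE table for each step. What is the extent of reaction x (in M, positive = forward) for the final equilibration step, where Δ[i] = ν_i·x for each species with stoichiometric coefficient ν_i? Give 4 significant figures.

Q₀ = 0.005892 vs Keq = 5.5480e-06 ⇒ Q>K, reverse
Step 1:
                   G          C          E
  init         1.064    0.06118     0.3406
  Δ           0.1829   -0.06096    -0.1219
  eq           1.247 2.2487e-04     0.2187
  solve Keq expr → x = -0.06096; check Q = 5.5480e-06
Then change container volume by factor 2 (V_new/V_old).
Step 2:
                   G          C          E
  init        0.6234 1.1244e-04     0.1093
  Δ                0          0          0
  eq          0.6234 1.1244e-04     0.1093
  solve Keq expr → x = 0; check Q = 5.5480e-06

x = 0 M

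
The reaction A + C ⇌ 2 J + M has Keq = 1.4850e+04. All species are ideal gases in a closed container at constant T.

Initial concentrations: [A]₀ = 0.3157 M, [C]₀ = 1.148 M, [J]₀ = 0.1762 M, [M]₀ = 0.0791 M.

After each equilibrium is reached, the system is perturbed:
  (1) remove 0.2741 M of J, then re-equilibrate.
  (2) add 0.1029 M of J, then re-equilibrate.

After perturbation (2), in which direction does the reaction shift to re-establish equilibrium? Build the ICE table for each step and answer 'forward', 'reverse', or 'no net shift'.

Q₀ = 0.006776 vs Keq = 1.4850e+04 ⇒ Q<K, forward
Step 1:
                    A           C           J           M
  I            0.3157       1.148      0.1762      0.0791
  C           -0.3157     -0.3157      0.6314      0.3157
  E        2.0830e-05      0.8323      0.8076      0.3948
  solve Keq expr → x = 0.3157; check Q = 1.4850e+04
Then remove 0.2741 M of J.
Step 2:
                    A           C           J           M
  I        2.0830e-05      0.8323      0.5335      0.3948
  C       -1.1739e-05 -1.1739e-05  2.3478e-05  1.1739e-05
  E        9.0907e-06      0.8323      0.5335      0.3948
  solve Keq expr → x = 1.1739e-05; check Q = 1.4850e+04
Then add 0.1029 M of J.
Step 3:
                    A           C           J           M
  I        9.0907e-06      0.8323      0.6364      0.3948
  C        3.8446e-06  3.8446e-06 -7.6892e-06 -3.8446e-06
  E        1.2935e-05      0.8323      0.6364      0.3948
  solve Keq expr → x = -3.8446e-06; check Q = 1.4850e+04

Direction: reverse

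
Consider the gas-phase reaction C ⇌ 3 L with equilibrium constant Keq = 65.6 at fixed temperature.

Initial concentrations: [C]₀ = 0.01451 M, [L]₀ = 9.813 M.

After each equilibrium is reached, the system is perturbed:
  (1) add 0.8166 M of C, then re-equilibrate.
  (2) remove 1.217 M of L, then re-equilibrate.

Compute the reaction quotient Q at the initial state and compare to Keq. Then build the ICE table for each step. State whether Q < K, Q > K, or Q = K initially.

Q₀ = 6.5124e+04; Q > K (proceeds reverse)

Q₀ = 6.5124e+04 vs Keq = 65.6 ⇒ Q>K, reverse
Step 1:
                  C         L
  I         0.01451     9.813
  C           1.671    -5.013
  E           1.686       4.8
  solve Keq expr → x = -1.671; check Q = 65.6
Then add 0.8166 M of C.
Step 2:
                  C         L
  I           2.502       4.8
  C         -0.1803    0.5408
  E           2.322     5.341
  solve Keq expr → x = 0.1803; check Q = 65.6
Then remove 1.217 M of L.
Step 3:
                  C         L
  I           2.322     4.124
  C         -0.3199    0.9596
  E           2.002     5.083
  solve Keq expr → x = 0.3199; check Q = 65.6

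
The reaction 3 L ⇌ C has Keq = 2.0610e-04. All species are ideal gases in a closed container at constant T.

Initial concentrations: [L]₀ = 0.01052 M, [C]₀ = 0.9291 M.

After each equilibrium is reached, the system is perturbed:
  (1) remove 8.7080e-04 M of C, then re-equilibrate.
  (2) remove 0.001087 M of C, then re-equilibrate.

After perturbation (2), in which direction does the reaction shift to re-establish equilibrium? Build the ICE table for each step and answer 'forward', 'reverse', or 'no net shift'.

Direction: forward

Q₀ = 7.9802e+05 vs Keq = 2.0610e-04 ⇒ Q>K, reverse
Step 1:
                  L         C
  init      0.01052    0.9291
  Δ           2.774   -0.9247
  eq          2.784  0.004449
  solve Keq expr → x = -0.9247; check Q = 2.0610e-04
Then remove 8.7080e-04 M of C.
Step 2:
                  L         C
  init        2.784  0.003579
  Δ       -0.002575 8.5847e-04
  eq          2.782  0.004437
  solve Keq expr → x = 8.5847e-04; check Q = 2.0610e-04
Then remove 0.001087 M of C.
Step 3:
                  L         C
  init        2.782   0.00335
  Δ       -0.003215  0.001072
  eq          2.779  0.004422
  solve Keq expr → x = 0.001072; check Q = 2.0610e-04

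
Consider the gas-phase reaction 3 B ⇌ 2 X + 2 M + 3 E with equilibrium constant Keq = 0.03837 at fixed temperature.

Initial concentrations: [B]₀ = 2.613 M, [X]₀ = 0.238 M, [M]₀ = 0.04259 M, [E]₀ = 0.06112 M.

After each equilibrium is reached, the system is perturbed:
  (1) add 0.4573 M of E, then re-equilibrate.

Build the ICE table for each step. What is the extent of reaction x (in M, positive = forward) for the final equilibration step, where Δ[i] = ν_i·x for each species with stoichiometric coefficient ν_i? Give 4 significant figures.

x = -0.04992 M

Q₀ = 1.3149e-09 vs Keq = 0.03837 ⇒ Q<K, forward
Step 1:
                   B          X          M          E
  I            2.613      0.238    0.04259    0.06112
  C          -0.8666     0.5777     0.5777     0.8666
  E            1.746     0.8157     0.6203     0.9277
  solve Keq expr → x = 0.2889; check Q = 0.03837
Then add 0.4573 M of E.
Step 2:
                   B          X          M          E
  I            1.746     0.8157     0.6203      1.385
  C           0.1498   -0.09984   -0.09984    -0.1498
  E            1.896     0.7159     0.5205      1.235
  solve Keq expr → x = -0.04992; check Q = 0.03837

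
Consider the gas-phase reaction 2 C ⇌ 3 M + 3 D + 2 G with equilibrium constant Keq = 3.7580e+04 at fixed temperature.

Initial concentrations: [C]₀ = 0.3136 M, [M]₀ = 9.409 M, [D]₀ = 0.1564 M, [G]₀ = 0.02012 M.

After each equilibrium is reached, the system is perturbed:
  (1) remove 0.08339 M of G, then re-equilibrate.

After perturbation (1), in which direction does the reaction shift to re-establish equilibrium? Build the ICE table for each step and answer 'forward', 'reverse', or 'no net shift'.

Direction: forward

Q₀ = 0.01312 vs Keq = 3.7580e+04 ⇒ Q<K, forward
Step 1:
                    C           M           D           G
  I            0.3136       9.409      0.1564     0.02012
  C            -0.291      0.4365      0.4365       0.291
  E           0.02263       9.845      0.5929      0.3111
  solve Keq expr → x = 0.1455; check Q = 3.7580e+04
Then remove 0.08339 M of G.
Step 2:
                    C           M           D           G
  I           0.02263       9.845      0.5929      0.2277
  C         -0.005315    0.007973    0.007973    0.005315
  E           0.01731       9.853      0.6008       0.233
  solve Keq expr → x = 0.002658; check Q = 3.7580e+04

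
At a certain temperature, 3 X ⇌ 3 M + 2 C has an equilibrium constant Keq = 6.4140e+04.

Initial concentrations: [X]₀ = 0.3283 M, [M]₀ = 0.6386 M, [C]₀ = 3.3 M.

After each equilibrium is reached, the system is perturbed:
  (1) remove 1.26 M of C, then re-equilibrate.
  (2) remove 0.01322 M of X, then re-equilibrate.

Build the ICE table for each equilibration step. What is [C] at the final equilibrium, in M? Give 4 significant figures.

[C]_eq = 2.224 M

Q₀ = 80.15 vs Keq = 6.4140e+04 ⇒ Q<K, forward
Step 1:
                   X          M          C
  I           0.3283     0.6386        3.3
  C          -0.2758     0.2758     0.1839
  E           0.0525     0.9144      3.484
  solve Keq expr → x = 0.09193; check Q = 6.4140e+04
Then remove 1.26 M of C.
Step 2:
                   X          M          C
  I           0.0525     0.9144      2.224
  C         -0.01293    0.01293   0.008617
  E          0.03957     0.9273      2.232
  solve Keq expr → x = 0.004309; check Q = 6.4140e+04
Then remove 0.01322 M of X.
Step 3:
                   X          M          C
  I          0.02635     0.9273      2.232
  C          0.01259   -0.01259   -0.00839
  E          0.03894     0.9147      2.224
  solve Keq expr → x = -0.004195; check Q = 6.4140e+04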